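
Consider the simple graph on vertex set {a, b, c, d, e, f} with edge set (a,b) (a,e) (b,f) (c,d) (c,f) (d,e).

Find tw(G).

2

A width-2 tree decomposition is:
Bags: B1 = {a, d, e}  B2 = {a, c, d}  B3 = {a, c, f}  B4 = {a, b, f}
Tree: B1–B2, B2–B3, B3–B4
The largest bag has 3 vertices, giving width 2; this decomposition certifies tw(G) ≤ 2. For the lower bound, G contains the cycle a–e–d–c–f–b–a, so G is not a forest; only forests have treewidth ≤ 1, hence tw(G) ≥ 2. Combining the bounds, tw(G) = 2.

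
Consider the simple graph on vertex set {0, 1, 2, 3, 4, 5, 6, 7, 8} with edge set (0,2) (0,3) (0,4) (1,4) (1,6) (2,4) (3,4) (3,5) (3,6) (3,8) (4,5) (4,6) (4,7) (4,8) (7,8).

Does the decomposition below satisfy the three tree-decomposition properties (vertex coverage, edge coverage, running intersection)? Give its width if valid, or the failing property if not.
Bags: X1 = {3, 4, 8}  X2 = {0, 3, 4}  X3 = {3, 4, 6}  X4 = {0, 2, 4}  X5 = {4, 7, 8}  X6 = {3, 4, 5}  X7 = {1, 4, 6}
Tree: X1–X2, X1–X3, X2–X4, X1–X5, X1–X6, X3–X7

Every vertex of G appears in some bag (union = {0, 1, 2, 3, 4, 5, 6, 7, 8}); every edge is covered by a bag; and for each vertex v the set of bags containing v is connected in the bag tree. The decomposition is therefore valid. The largest bag has 3 vertices, so the width is 2.

Yes; width 2.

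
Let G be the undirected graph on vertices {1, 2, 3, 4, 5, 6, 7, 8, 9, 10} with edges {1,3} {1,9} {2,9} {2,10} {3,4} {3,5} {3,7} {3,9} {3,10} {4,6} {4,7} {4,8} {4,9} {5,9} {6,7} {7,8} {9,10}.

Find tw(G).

A width-2 tree decomposition is:
Bags: B1 = {3, 9, 10}  B2 = {3, 5, 9}  B3 = {3, 4, 9}  B4 = {3, 4, 7}  B5 = {2, 9, 10}  B6 = {1, 3, 9}  B7 = {4, 6, 7}  B8 = {4, 7, 8}
Tree: B1–B2, B1–B3, B3–B4, B1–B5, B1–B6, B4–B7, B4–B8
The largest bag has 3 vertices, giving width 2; this decomposition certifies tw(G) ≤ 2. Conversely, {4, 7, 8} is a clique of size 3, and the vertices of any clique must share a bag in every tree decomposition; so some bag has ≥ 3 vertices and tw(G) ≥ 2. Therefore the treewidth is 2.

2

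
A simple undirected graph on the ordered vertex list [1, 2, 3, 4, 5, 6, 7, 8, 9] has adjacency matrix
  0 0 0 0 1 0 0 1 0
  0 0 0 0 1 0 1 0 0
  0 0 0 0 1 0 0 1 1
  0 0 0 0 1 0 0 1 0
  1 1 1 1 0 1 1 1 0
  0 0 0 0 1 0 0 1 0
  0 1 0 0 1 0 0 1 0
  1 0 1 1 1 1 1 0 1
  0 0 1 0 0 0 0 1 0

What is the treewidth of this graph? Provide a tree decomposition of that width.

Every bag has size at most 3, so the width is 3 − 1 = 2 and tw(G) ≤ 2. Conversely, {3, 8, 9} is a clique of size 3, and the vertices of any clique must share a bag in every tree decomposition; so some bag has ≥ 3 vertices and tw(G) ≥ 2. Combining the bounds, tw(G) = 2.

Treewidth 2.
Bags: B1 = {5, 6, 8}  B2 = {5, 7, 8}  B3 = {2, 5, 7}  B4 = {3, 5, 8}  B5 = {4, 5, 8}  B6 = {1, 5, 8}  B7 = {3, 8, 9}
Tree: B1–B2, B2–B3, B1–B4, B2–B5, B5–B6, B4–B7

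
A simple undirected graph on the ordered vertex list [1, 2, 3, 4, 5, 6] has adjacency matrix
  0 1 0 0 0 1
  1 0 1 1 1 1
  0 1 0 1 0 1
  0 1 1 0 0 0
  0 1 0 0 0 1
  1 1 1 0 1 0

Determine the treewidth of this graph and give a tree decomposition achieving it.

Treewidth 2.
One such decomposition:
Bags: B1 = {2, 5, 6}  B2 = {2, 3, 6}  B3 = {2, 3, 4}  B4 = {1, 2, 6}
Tree: B1–B2, B2–B3, B1–B4

The largest bag has 3 vertices, giving width 2; this decomposition certifies tw(G) ≤ 2. For the lower bound, the 3 vertices {2, 3, 4} are pairwise adjacent, and any tree decomposition puts a clique entirely inside one bag — forcing width ≥ 2. Hence tw(G) = 2 exactly.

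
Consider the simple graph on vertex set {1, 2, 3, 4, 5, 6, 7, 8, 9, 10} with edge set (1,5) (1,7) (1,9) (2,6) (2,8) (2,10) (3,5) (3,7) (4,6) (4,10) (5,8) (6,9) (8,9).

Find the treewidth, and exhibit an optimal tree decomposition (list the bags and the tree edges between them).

The largest bag has 3 vertices, giving width 2; this decomposition certifies tw(G) ≤ 2. Since 7–3–5–1–7 is a cycle in G, G is not acyclic. Forests are exactly the graphs of treewidth ≤ 1, so tw(G) ≥ 2. Hence tw(G) = 2 exactly.

Treewidth 2.
One optimal decomposition is:
Bags: B1 = {1, 3, 7}  B2 = {1, 3, 5}  B3 = {1, 5, 9}  B4 = {5, 8, 9}  B5 = {6, 8, 9}  B6 = {2, 6, 8}  B7 = {2, 4, 6}  B8 = {2, 4, 10}
Tree: B1–B2, B2–B3, B3–B4, B4–B5, B5–B6, B6–B7, B7–B8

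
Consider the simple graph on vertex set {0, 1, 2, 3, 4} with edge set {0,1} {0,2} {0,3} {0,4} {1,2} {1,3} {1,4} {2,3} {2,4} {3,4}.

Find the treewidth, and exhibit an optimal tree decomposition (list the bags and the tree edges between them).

A single bag containing all 5 vertices is trivially a valid decomposition of width 4. For the lower bound, the 5 vertices {0, 1, 2, 3, 4} are pairwise adjacent, and any tree decomposition puts a clique entirely inside one bag — forcing width ≥ 4. Combining the bounds, tw(G) = 4.

Treewidth 4.
One optimal decomposition is:
Bags: B1 = {0, 1, 2, 3, 4}
Tree: (single bag)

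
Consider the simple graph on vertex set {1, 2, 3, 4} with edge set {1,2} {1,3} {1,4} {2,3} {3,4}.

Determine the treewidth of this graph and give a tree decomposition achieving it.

Each bag holds 3 vertices, so the decomposition has width 2, which upper-bounds the treewidth. Conversely, {1, 2, 3} is a clique of size 3, and the vertices of any clique must share a bag in every tree decomposition; so some bag has ≥ 3 vertices and tw(G) ≥ 2. Combining the bounds, tw(G) = 2.

Treewidth 2.
Bags: B1 = {1, 2, 3}  B2 = {1, 3, 4}
Tree: B1–B2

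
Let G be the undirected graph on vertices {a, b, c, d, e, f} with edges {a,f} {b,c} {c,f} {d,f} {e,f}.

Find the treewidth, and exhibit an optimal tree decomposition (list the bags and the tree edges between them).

The largest bag has 2 vertices, giving width 1; this decomposition certifies tw(G) ≤ 1. Any graph with an edge has treewidth ≥ 1, and G has the edge f–a. Therefore the treewidth is 1.

Treewidth 1.
One such decomposition:
Bags: B1 = {a, f}  B2 = {c, f}  B3 = {b, c}  B4 = {e, f}  B5 = {d, f}
Tree: B1–B2, B2–B3, B1–B4, B2–B5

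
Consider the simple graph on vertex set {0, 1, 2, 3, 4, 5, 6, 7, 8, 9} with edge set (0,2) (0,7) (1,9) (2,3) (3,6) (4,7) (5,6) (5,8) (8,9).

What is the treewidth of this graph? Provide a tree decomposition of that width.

Every bag has size at most 2, so the width is 2 − 1 = 1 and tw(G) ≤ 1. Since G has at least one edge (e.g. 4–7), it is not an edgeless graph, so tw(G) ≥ 1. Combining the bounds, tw(G) = 1.

Treewidth 1.
Bags: B1 = {4, 7}  B2 = {0, 7}  B3 = {0, 2}  B4 = {2, 3}  B5 = {3, 6}  B6 = {5, 6}  B7 = {5, 8}  B8 = {8, 9}  B9 = {1, 9}
Tree: B1–B2, B2–B3, B3–B4, B4–B5, B5–B6, B6–B7, B7–B8, B8–B9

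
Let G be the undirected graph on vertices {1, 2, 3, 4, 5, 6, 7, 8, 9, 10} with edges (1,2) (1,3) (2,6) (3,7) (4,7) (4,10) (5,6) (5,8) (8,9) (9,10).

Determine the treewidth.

2

A width-2 tree decomposition is:
Bags: B1 = {4, 7, 10}  B2 = {3, 7, 10}  B3 = {1, 3, 10}  B4 = {1, 2, 10}  B5 = {2, 6, 10}  B6 = {5, 6, 10}  B7 = {5, 8, 10}  B8 = {8, 9, 10}
Tree: B1–B2, B2–B3, B3–B4, B4–B5, B5–B6, B6–B7, B7–B8
Each bag holds 3 vertices, so the decomposition has width 2, which upper-bounds the treewidth. For the lower bound, G contains the cycle 10–4–7–3–1–2–6–5–8–9–10, so G is not a forest; only forests have treewidth ≤ 1, hence tw(G) ≥ 2. Hence tw(G) = 2 exactly.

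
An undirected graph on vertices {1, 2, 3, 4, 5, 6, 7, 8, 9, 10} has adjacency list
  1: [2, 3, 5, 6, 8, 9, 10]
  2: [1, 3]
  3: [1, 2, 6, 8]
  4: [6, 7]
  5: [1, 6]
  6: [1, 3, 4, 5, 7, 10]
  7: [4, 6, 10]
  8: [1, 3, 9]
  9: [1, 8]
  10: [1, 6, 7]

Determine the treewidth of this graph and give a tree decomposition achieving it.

Treewidth 2.
One such decomposition:
Bags: B1 = {1, 5, 6}  B2 = {1, 3, 6}  B3 = {1, 6, 10}  B4 = {6, 7, 10}  B5 = {1, 2, 3}  B6 = {4, 6, 7}  B7 = {1, 3, 8}  B8 = {1, 8, 9}
Tree: B1–B2, B2–B3, B3–B4, B2–B5, B4–B6, B2–B7, B7–B8

Each bag holds 3 vertices, so the decomposition has width 2, which upper-bounds the treewidth. For the lower bound, the 3 vertices {1, 8, 9} are pairwise adjacent, and any tree decomposition puts a clique entirely inside one bag — forcing width ≥ 2. Therefore the treewidth is 2.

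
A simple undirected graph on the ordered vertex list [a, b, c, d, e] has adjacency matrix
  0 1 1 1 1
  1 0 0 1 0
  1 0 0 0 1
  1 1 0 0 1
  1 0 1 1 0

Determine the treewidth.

A width-2 tree decomposition is:
Bags: B1 = {a, b, d}  B2 = {a, d, e}  B3 = {a, c, e}
Tree: B1–B2, B2–B3
Every bag has size at most 3, so the width is 3 − 1 = 2 and tw(G) ≤ 2. On the other hand G contains the 3-clique {a, d, e}. A clique must lie in a single bag of any decomposition, so no decomposition can have width below 2. The upper and lower bounds meet at 2, so that is the treewidth.

2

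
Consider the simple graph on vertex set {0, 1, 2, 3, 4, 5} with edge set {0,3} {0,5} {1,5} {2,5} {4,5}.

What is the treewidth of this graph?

1

A width-1 tree decomposition is:
Bags: B1 = {0, 5}  B2 = {0, 3}  B3 = {1, 5}  B4 = {4, 5}  B5 = {2, 5}
Tree: B1–B2, B1–B3, B1–B4, B4–B5
Each bag holds 2 vertices, so the decomposition has width 1, which upper-bounds the treewidth. G has an edge, so its treewidth is at least 1. Hence tw(G) = 1 exactly.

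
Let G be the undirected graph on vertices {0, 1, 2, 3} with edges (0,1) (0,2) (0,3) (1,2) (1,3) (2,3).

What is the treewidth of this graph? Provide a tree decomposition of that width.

Treewidth 3.
One optimal decomposition is:
Bags: B1 = {0, 1, 2, 3}
Tree: (single bag)

With just one bag of size 4, the width is 4 − 1 = 3, so tw(G) ≤ 3. For the lower bound, the 4 vertices {0, 1, 2, 3} are pairwise adjacent, and any tree decomposition puts a clique entirely inside one bag — forcing width ≥ 3. The upper and lower bounds meet at 3, so that is the treewidth.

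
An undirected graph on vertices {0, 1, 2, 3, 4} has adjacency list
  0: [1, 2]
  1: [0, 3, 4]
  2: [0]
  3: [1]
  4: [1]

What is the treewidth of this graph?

A width-1 tree decomposition is:
Bags: B1 = {0, 1}  B2 = {1, 3}  B3 = {1, 4}  B4 = {0, 2}
Tree: B1–B2, B2–B3, B1–B4
Every bag has size at most 2, so the width is 2 − 1 = 1 and tw(G) ≤ 1. Since G has at least one edge (e.g. 0–1), it is not an edgeless graph, so tw(G) ≥ 1. Combining the bounds, tw(G) = 1.

1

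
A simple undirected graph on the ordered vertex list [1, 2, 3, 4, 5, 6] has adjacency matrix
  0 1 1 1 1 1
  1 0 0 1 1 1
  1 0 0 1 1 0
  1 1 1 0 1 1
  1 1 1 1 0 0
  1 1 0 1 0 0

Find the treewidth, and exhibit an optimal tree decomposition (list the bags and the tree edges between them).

Every bag has size at most 4, so the width is 4 − 1 = 3 and tw(G) ≤ 3. Conversely, {1, 2, 4, 5} is a clique of size 4, and the vertices of any clique must share a bag in every tree decomposition; so some bag has ≥ 4 vertices and tw(G) ≥ 3. Therefore the treewidth is 3.

Treewidth 3.
One optimal decomposition is:
Bags: B1 = {1, 2, 4, 5}  B2 = {1, 3, 4, 5}  B3 = {1, 2, 4, 6}
Tree: B1–B2, B1–B3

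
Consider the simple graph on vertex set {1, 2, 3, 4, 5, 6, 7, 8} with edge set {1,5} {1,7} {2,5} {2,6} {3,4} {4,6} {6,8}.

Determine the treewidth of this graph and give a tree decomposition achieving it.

The largest bag has 2 vertices, giving width 1; this decomposition certifies tw(G) ≤ 1. Any graph with an edge has treewidth ≥ 1, and G has the edge 5–2. Combining the bounds, tw(G) = 1.

Treewidth 1.
One such decomposition:
Bags: B1 = {2, 5}  B2 = {1, 5}  B3 = {2, 6}  B4 = {4, 6}  B5 = {1, 7}  B6 = {3, 4}  B7 = {6, 8}
Tree: B1–B2, B1–B3, B3–B4, B2–B5, B4–B6, B4–B7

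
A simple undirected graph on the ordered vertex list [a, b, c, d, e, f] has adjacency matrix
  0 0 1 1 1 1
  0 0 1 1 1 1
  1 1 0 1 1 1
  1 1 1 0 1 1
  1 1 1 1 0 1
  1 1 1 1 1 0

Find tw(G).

4

A width-4 tree decomposition is:
Bags: B1 = {a, c, d, e, f}  B2 = {b, c, d, e, f}
Tree: B1–B2
Every bag has size at most 5, so the width is 5 − 1 = 4 and tw(G) ≤ 4. Conversely, {a, c, d, e, f} is a clique of size 5, and the vertices of any clique must share a bag in every tree decomposition; so some bag has ≥ 5 vertices and tw(G) ≥ 4. Therefore the treewidth is 4.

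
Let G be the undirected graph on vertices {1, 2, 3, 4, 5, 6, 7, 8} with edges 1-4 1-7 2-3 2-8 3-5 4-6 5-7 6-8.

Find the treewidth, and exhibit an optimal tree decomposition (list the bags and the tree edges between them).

The largest bag has 3 vertices, giving width 2; this decomposition certifies tw(G) ≤ 2. The edges 5–3–2–8–6–4–1–7–5 form a cycle, so G is not a tree and its treewidth is at least 2. Hence tw(G) = 2 exactly.

Treewidth 2.
One such decomposition:
Bags: B1 = {2, 3, 5}  B2 = {2, 5, 8}  B3 = {5, 6, 8}  B4 = {4, 5, 6}  B5 = {1, 4, 5}  B6 = {1, 5, 7}
Tree: B1–B2, B2–B3, B3–B4, B4–B5, B5–B6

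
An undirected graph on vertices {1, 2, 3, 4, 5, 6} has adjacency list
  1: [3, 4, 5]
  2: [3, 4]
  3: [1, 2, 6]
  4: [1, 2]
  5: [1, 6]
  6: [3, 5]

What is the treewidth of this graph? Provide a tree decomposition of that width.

The largest bag has 3 vertices, giving width 2; this decomposition certifies tw(G) ≤ 2. Since 6–5–1–3–6 is a cycle in G, G is not acyclic. Forests are exactly the graphs of treewidth ≤ 1, so tw(G) ≥ 2. Combining the bounds, tw(G) = 2.

Treewidth 2.
Bags: B1 = {3, 5, 6}  B2 = {1, 3, 5}  B3 = {1, 2, 3}  B4 = {1, 2, 4}
Tree: B1–B2, B2–B3, B3–B4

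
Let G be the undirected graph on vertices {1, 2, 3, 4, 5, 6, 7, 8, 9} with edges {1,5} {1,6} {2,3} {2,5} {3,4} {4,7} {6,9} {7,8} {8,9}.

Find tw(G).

2

A width-2 tree decomposition is:
Bags: B1 = {2, 3, 5}  B2 = {1, 3, 5}  B3 = {1, 3, 6}  B4 = {3, 6, 9}  B5 = {3, 8, 9}  B6 = {3, 7, 8}  B7 = {3, 4, 7}
Tree: B1–B2, B2–B3, B3–B4, B4–B5, B5–B6, B6–B7
Every bag has size at most 3, so the width is 3 − 1 = 2 and tw(G) ≤ 2. The edges 3–2–5–1–6–9–8–7–4–3 form a cycle, so G is not a tree and its treewidth is at least 2. Combining the bounds, tw(G) = 2.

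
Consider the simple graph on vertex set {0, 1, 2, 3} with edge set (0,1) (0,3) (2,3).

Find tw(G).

1

A width-1 tree decomposition is:
Bags: B1 = {0, 1}  B2 = {0, 3}  B3 = {2, 3}
Tree: B1–B2, B2–B3
Each bag holds 2 vertices, so the decomposition has width 1, which upper-bounds the treewidth. G has an edge, so its treewidth is at least 1. Hence tw(G) = 1 exactly.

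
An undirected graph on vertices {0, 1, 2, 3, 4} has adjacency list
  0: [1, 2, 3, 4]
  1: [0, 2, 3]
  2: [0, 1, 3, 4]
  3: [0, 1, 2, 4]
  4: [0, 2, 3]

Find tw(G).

A width-3 tree decomposition is:
Bags: B1 = {0, 1, 2, 3}  B2 = {0, 2, 3, 4}
Tree: B1–B2
Each bag holds 4 vertices, so the decomposition has width 3, which upper-bounds the treewidth. On the other hand G contains the 4-clique {0, 1, 2, 3}. A clique must lie in a single bag of any decomposition, so no decomposition can have width below 3. Hence tw(G) = 3 exactly.

3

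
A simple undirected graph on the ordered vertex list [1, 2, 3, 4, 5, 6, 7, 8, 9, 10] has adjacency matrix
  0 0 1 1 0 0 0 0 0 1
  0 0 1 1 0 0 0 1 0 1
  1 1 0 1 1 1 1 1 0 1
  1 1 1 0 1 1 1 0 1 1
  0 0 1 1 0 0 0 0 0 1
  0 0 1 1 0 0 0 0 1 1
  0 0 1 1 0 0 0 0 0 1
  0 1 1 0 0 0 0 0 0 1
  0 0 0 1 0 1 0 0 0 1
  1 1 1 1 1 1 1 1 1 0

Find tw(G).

3

A width-3 tree decomposition is:
Bags: B1 = {1, 3, 4, 10}  B2 = {3, 4, 6, 10}  B3 = {2, 3, 4, 10}  B4 = {4, 6, 9, 10}  B5 = {3, 4, 5, 10}  B6 = {3, 4, 7, 10}  B7 = {2, 3, 8, 10}
Tree: B1–B2, B1–B3, B2–B4, B1–B5, B1–B6, B3–B7
Every bag has size at most 4, so the width is 4 − 1 = 3 and tw(G) ≤ 3. Conversely, {4, 6, 9, 10} is a clique of size 4, and the vertices of any clique must share a bag in every tree decomposition; so some bag has ≥ 4 vertices and tw(G) ≥ 3. Hence tw(G) = 3 exactly.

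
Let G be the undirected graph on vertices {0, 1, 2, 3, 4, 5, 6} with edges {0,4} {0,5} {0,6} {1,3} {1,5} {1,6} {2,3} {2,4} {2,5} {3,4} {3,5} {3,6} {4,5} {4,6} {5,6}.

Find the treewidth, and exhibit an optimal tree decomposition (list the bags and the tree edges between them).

The largest bag has 4 vertices, giving width 3; this decomposition certifies tw(G) ≤ 3. For the lower bound, the 4 vertices {0, 4, 5, 6} are pairwise adjacent, and any tree decomposition puts a clique entirely inside one bag — forcing width ≥ 3. Hence tw(G) = 3 exactly.

Treewidth 3.
One optimal decomposition is:
Bags: B1 = {0, 4, 5, 6}  B2 = {3, 4, 5, 6}  B3 = {2, 3, 4, 5}  B4 = {1, 3, 5, 6}
Tree: B1–B2, B2–B3, B2–B4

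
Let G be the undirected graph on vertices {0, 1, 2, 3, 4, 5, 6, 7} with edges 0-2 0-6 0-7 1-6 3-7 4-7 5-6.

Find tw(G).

A width-1 tree decomposition is:
Bags: B1 = {0, 6}  B2 = {5, 6}  B3 = {0, 7}  B4 = {1, 6}  B5 = {0, 2}  B6 = {3, 7}  B7 = {4, 7}
Tree: B1–B2, B1–B3, B2–B4, B1–B5, B3–B6, B6–B7
The largest bag has 2 vertices, giving width 1; this decomposition certifies tw(G) ≤ 1. Since G has at least one edge (e.g. 6–0), it is not an edgeless graph, so tw(G) ≥ 1. Hence tw(G) = 1 exactly.

1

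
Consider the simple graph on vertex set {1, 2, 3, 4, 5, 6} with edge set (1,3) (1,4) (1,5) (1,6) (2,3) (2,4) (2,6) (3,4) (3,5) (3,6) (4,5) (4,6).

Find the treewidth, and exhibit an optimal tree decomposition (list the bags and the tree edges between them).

Treewidth 3.
One optimal decomposition is:
Bags: B1 = {1, 3, 4, 6}  B2 = {1, 3, 4, 5}  B3 = {2, 3, 4, 6}
Tree: B1–B2, B1–B3

Each bag holds 4 vertices, so the decomposition has width 3, which upper-bounds the treewidth. For the lower bound, the 4 vertices {1, 3, 4, 5} are pairwise adjacent, and any tree decomposition puts a clique entirely inside one bag — forcing width ≥ 3. Hence tw(G) = 3 exactly.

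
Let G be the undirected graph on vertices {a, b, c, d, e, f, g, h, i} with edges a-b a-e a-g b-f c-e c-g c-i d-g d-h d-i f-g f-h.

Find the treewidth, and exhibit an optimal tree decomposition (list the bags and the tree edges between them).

Treewidth 3.
Bags: B1 = {c, d, h, i}  B2 = {c, d, g, h}  B3 = {c, f, g, h}  B4 = {c, e, f, g}  B5 = {a, e, f, g}  B6 = {a, b, e, f}
Tree: B1–B2, B2–B3, B3–B4, B4–B5, B5–B6

Each bag holds 4 vertices, so the decomposition has width 3, which upper-bounds the treewidth. For the lower bound: the 4 vertex sets {d,h,i}, {c}, {g}, {a,b,e,f} are disjoint, each induces a connected subgraph, and every pair is joined by at least one edge of G. Contracting each set to a single vertex therefore yields K_{4} as a minor, and since treewidth is minor-monotone, tw(G) ≥ tw(K_{4}) = 3. Therefore the treewidth is 3.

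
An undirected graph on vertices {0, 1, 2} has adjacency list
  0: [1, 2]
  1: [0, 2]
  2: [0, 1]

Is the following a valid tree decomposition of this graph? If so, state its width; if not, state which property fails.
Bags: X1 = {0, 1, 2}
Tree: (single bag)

Yes; width 2.

Checking the three conditions: (i) the bags cover all of {0, 1, 2}; (ii) for each edge, some bag contains both endpoints; (iii) the bags containing any fixed vertex form a subtree. All hold, so the decomposition is valid with width 3 − 1 = 2.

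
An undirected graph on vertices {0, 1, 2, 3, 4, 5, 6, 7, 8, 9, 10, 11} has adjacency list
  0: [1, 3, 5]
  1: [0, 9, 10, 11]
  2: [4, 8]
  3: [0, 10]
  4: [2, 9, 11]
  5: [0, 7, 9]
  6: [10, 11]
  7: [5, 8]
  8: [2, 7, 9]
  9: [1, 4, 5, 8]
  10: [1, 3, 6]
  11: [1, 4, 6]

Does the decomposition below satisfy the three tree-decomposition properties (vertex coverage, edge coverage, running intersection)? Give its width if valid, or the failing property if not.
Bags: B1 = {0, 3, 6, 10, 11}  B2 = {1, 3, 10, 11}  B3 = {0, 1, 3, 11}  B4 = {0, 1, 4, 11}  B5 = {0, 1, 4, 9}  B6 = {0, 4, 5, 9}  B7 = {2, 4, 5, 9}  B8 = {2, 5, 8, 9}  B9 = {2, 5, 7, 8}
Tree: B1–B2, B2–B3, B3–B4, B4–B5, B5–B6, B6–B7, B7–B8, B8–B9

A tree decomposition must satisfy three properties: every vertex lies in some bag; for every edge, both endpoints lie together in some bag; and for every vertex, the bags containing it form a connected subtree. Here bags containing vertex 0 are not connected in the tree, so the decomposition is invalid.

No — bags containing vertex 0 are not connected in the tree.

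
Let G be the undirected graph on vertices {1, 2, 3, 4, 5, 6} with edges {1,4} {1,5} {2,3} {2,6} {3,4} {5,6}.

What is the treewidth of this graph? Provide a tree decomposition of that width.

Treewidth 2.
Bags: B1 = {2, 3, 4}  B2 = {2, 4, 6}  B3 = {4, 5, 6}  B4 = {1, 4, 5}
Tree: B1–B2, B2–B3, B3–B4

The largest bag has 3 vertices, giving width 2; this decomposition certifies tw(G) ≤ 2. Since 4–3–2–6–5–1–4 is a cycle in G, G is not acyclic. Forests are exactly the graphs of treewidth ≤ 1, so tw(G) ≥ 2. Combining the bounds, tw(G) = 2.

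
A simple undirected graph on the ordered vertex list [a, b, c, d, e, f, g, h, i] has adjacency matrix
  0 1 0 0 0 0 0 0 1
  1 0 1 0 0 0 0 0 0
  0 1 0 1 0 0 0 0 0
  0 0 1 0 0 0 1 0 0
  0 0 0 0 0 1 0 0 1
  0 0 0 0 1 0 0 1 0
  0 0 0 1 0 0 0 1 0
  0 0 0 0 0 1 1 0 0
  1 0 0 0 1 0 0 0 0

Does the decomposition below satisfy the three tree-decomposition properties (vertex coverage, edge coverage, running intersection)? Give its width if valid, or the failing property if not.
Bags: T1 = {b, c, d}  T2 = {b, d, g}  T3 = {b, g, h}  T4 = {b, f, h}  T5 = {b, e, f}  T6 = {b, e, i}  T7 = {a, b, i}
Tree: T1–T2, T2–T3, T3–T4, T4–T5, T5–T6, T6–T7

Vertex coverage: the bags together contain {a, b, c, d, e, f, g, h, i}, the full vertex set. Edge coverage: each edge of G has both endpoints in at least one bag. Running intersection: for every vertex, the bags containing it form a connected subtree. All three properties hold, so this is a valid tree decomposition of width max|bag| − 1 = 2, and hence tw(G) ≤ 2.

Yes; width 2.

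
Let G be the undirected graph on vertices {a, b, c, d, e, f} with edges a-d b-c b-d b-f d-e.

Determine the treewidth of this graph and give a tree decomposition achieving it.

Treewidth 1.
One such decomposition:
Bags: B1 = {b, c}  B2 = {b, d}  B3 = {a, d}  B4 = {d, e}  B5 = {b, f}
Tree: B1–B2, B2–B3, B2–B4, B1–B5

The largest bag has 2 vertices, giving width 1; this decomposition certifies tw(G) ≤ 1. Any graph with an edge has treewidth ≥ 1, and G has the edge c–b. Hence tw(G) = 1 exactly.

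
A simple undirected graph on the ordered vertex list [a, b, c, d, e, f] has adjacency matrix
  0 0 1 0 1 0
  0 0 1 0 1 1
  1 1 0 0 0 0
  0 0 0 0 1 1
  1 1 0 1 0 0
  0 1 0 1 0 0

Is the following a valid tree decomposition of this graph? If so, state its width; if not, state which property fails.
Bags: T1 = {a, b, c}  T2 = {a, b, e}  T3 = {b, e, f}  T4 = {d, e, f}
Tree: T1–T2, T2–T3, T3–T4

Vertex coverage: the bags together contain {a, b, c, d, e, f}, the full vertex set. Edge coverage: each edge of G has both endpoints in at least one bag. Running intersection: for every vertex, the bags containing it form a connected subtree. All three properties hold, so this is a valid tree decomposition of width max|bag| − 1 = 2, and hence tw(G) ≤ 2.

Yes; width 2.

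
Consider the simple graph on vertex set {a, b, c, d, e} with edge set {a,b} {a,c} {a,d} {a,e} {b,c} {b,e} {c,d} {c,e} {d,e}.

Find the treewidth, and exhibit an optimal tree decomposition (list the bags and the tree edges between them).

Treewidth 3.
Bags: B1 = {a, c, d, e}  B2 = {a, b, c, e}
Tree: B1–B2

Every bag has size at most 4, so the width is 4 − 1 = 3 and tw(G) ≤ 3. Conversely, {a, c, d, e} is a clique of size 4, and the vertices of any clique must share a bag in every tree decomposition; so some bag has ≥ 4 vertices and tw(G) ≥ 3. Combining the bounds, tw(G) = 3.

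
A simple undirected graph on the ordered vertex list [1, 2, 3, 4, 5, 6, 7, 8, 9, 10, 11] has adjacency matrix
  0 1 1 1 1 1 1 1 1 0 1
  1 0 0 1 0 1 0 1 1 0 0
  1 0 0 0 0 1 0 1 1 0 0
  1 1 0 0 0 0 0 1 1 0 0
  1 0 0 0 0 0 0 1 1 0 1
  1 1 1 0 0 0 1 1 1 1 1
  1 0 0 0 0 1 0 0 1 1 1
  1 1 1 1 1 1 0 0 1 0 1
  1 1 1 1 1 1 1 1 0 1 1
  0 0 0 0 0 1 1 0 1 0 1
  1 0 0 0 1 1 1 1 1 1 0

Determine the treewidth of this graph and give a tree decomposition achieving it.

Every bag has size at most 5, so the width is 5 − 1 = 4 and tw(G) ≤ 4. Conversely, {1, 2, 4, 8, 9} is a clique of size 5, and the vertices of any clique must share a bag in every tree decomposition; so some bag has ≥ 5 vertices and tw(G) ≥ 4. Hence tw(G) = 4 exactly.

Treewidth 4.
One such decomposition:
Bags: B1 = {1, 6, 8, 9, 11}  B2 = {1, 2, 6, 8, 9}  B3 = {1, 6, 7, 9, 11}  B4 = {1, 3, 6, 8, 9}  B5 = {1, 5, 8, 9, 11}  B6 = {6, 7, 9, 10, 11}  B7 = {1, 2, 4, 8, 9}
Tree: B1–B2, B1–B3, B1–B4, B1–B5, B3–B6, B2–B7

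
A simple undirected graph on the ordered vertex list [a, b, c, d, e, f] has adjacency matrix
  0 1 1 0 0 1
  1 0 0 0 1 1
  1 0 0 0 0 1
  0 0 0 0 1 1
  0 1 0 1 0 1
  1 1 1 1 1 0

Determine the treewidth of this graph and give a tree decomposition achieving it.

Every bag has size at most 3, so the width is 3 − 1 = 2 and tw(G) ≤ 2. Conversely, {d, e, f} is a clique of size 3, and the vertices of any clique must share a bag in every tree decomposition; so some bag has ≥ 3 vertices and tw(G) ≥ 2. Combining the bounds, tw(G) = 2.

Treewidth 2.
One optimal decomposition is:
Bags: B1 = {b, e, f}  B2 = {d, e, f}  B3 = {a, b, f}  B4 = {a, c, f}
Tree: B1–B2, B1–B3, B3–B4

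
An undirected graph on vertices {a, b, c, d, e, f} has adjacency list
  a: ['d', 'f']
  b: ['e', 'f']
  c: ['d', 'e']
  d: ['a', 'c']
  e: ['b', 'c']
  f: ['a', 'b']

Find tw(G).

2

A width-2 tree decomposition is:
Bags: B1 = {c, d, e}  B2 = {a, d, e}  B3 = {a, e, f}  B4 = {b, e, f}
Tree: B1–B2, B2–B3, B3–B4
The largest bag has 3 vertices, giving width 2; this decomposition certifies tw(G) ≤ 2. For the lower bound, G contains the cycle e–c–d–a–f–b–e, so G is not a forest; only forests have treewidth ≤ 1, hence tw(G) ≥ 2. Combining the bounds, tw(G) = 2.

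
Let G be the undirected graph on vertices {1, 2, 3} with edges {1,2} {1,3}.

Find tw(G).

1

A width-1 tree decomposition is:
Bags: B1 = {1, 3}  B2 = {1, 2}
Tree: B1–B2
The largest bag has 2 vertices, giving width 1; this decomposition certifies tw(G) ≤ 1. G has an edge, so its treewidth is at least 1. The upper and lower bounds meet at 1, so that is the treewidth.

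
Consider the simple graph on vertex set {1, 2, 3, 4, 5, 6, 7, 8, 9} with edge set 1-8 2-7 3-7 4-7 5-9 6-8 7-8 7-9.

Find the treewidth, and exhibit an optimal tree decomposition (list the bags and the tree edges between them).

The largest bag has 2 vertices, giving width 1; this decomposition certifies tw(G) ≤ 1. Since G has at least one edge (e.g. 7–9), it is not an edgeless graph, so tw(G) ≥ 1. Combining the bounds, tw(G) = 1.

Treewidth 1.
One such decomposition:
Bags: B1 = {7, 9}  B2 = {7, 8}  B3 = {5, 9}  B4 = {2, 7}  B5 = {4, 7}  B6 = {6, 8}  B7 = {3, 7}  B8 = {1, 8}
Tree: B1–B2, B1–B3, B1–B4, B2–B5, B2–B6, B2–B7, B6–B8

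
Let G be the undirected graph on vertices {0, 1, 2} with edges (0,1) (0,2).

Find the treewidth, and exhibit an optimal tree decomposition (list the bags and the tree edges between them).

Treewidth 1.
Bags: B1 = {0, 1}  B2 = {0, 2}
Tree: B1–B2

Every bag has size at most 2, so the width is 2 − 1 = 1 and tw(G) ≤ 1. G has an edge, so its treewidth is at least 1. The upper and lower bounds meet at 1, so that is the treewidth.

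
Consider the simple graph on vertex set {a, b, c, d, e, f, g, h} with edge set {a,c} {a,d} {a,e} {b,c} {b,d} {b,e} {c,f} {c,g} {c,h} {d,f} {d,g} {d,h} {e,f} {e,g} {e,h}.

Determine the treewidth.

3

A width-3 tree decomposition is:
Bags: B1 = {a, c, d, e}  B2 = {c, d, e, h}  B3 = {c, d, e, g}  B4 = {b, c, d, e}  B5 = {c, d, e, f}
Tree: B1–B2, B2–B3, B3–B4, B4–B5
Each bag holds 4 vertices, so the decomposition has width 3, which upper-bounds the treewidth. For the lower bound: the 4 vertex sets {a,e}, {c,h}, {d}, {g} are disjoint, each induces a connected subgraph, and every pair is joined by at least one edge of G. Contracting each set to a single vertex therefore yields K_{4} as a minor, and since treewidth is minor-monotone, tw(G) ≥ tw(K_{4}) = 3. Therefore the treewidth is 3.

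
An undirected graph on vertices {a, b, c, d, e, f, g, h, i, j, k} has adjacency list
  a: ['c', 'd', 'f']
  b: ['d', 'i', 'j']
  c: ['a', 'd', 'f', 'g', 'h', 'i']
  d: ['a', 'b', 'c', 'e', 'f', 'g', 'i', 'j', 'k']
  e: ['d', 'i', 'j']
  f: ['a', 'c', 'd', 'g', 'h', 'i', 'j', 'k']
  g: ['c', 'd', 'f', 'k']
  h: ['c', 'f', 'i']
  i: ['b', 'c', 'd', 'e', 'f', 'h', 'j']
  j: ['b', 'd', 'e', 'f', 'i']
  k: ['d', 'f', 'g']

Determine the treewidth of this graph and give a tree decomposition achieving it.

Each bag holds 4 vertices, so the decomposition has width 3, which upper-bounds the treewidth. Conversely, {d, e, i, j} is a clique of size 4, and the vertices of any clique must share a bag in every tree decomposition; so some bag has ≥ 4 vertices and tw(G) ≥ 3. The upper and lower bounds meet at 3, so that is the treewidth.

Treewidth 3.
Bags: B1 = {c, d, f, i}  B2 = {c, d, f, g}  B3 = {d, f, i, j}  B4 = {b, d, i, j}  B5 = {d, f, g, k}  B6 = {c, f, h, i}  B7 = {d, e, i, j}  B8 = {a, c, d, f}
Tree: B1–B2, B1–B3, B3–B4, B2–B5, B1–B6, B3–B7, B2–B8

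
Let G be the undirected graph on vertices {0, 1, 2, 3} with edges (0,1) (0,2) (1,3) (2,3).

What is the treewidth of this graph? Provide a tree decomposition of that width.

The largest bag has 3 vertices, giving width 2; this decomposition certifies tw(G) ≤ 2. For the lower bound, G contains the cycle 2–3–1–0–2, so G is not a forest; only forests have treewidth ≤ 1, hence tw(G) ≥ 2. Therefore the treewidth is 2.

Treewidth 2.
One optimal decomposition is:
Bags: B1 = {1, 2, 3}  B2 = {0, 1, 2}
Tree: B1–B2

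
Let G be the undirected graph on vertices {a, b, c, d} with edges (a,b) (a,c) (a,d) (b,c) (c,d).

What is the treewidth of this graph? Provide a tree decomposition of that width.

Each bag holds 3 vertices, so the decomposition has width 2, which upper-bounds the treewidth. On the other hand G contains the 3-clique {a, c, d}. A clique must lie in a single bag of any decomposition, so no decomposition can have width below 2. Therefore the treewidth is 2.

Treewidth 2.
One such decomposition:
Bags: B1 = {a, b, c}  B2 = {a, c, d}
Tree: B1–B2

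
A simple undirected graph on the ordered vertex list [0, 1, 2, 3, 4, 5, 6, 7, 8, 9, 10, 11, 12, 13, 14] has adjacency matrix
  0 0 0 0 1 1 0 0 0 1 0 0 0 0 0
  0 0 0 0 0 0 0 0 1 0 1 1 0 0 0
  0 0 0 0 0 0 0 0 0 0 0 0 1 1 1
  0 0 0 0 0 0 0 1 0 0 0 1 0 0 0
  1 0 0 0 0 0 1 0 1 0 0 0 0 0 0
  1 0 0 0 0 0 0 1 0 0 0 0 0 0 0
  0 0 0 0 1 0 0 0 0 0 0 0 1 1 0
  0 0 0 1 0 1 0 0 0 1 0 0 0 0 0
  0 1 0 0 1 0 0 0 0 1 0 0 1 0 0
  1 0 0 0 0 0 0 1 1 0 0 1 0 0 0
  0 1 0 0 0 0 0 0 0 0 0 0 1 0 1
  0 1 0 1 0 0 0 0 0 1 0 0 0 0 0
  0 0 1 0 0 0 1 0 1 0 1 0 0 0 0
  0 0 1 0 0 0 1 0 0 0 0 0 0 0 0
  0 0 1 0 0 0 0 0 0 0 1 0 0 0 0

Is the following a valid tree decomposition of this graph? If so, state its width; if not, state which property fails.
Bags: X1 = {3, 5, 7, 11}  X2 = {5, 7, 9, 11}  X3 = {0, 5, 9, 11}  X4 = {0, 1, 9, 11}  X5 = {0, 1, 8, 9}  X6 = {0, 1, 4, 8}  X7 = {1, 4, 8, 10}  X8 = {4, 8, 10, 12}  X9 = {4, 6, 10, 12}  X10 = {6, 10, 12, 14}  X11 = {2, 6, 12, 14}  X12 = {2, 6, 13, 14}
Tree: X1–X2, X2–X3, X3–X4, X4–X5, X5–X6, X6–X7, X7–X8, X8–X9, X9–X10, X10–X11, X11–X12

Checking the three conditions: (i) the bags cover all of {0, 1, 2, 3, 4, 5, 6, 7, 8, 9, 10, 11, 12, 13, 14}; (ii) for each edge, some bag contains both endpoints; (iii) the bags containing any fixed vertex form a subtree. All hold, so the decomposition is valid with width 4 − 1 = 3.

Yes; width 3.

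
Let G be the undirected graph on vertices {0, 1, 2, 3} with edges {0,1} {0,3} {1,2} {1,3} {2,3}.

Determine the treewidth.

A width-2 tree decomposition is:
Bags: B1 = {1, 2, 3}  B2 = {0, 1, 3}
Tree: B1–B2
Each bag holds 3 vertices, so the decomposition has width 2, which upper-bounds the treewidth. On the other hand G contains the 3-clique {0, 1, 3}. A clique must lie in a single bag of any decomposition, so no decomposition can have width below 2. Hence tw(G) = 2 exactly.

2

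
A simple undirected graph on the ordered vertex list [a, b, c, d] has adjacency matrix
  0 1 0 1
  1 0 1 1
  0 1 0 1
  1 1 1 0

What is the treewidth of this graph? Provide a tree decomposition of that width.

Treewidth 2.
One optimal decomposition is:
Bags: B1 = {b, c, d}  B2 = {a, b, d}
Tree: B1–B2

The largest bag has 3 vertices, giving width 2; this decomposition certifies tw(G) ≤ 2. For the lower bound, the 3 vertices {b, c, d} are pairwise adjacent, and any tree decomposition puts a clique entirely inside one bag — forcing width ≥ 2. Therefore the treewidth is 2.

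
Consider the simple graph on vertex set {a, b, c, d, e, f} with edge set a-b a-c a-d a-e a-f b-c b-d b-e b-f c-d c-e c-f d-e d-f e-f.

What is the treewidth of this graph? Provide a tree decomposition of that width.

With just one bag of size 6, the width is 6 − 1 = 5, so tw(G) ≤ 5. On the other hand G contains the 6-clique {a, b, c, d, e, f}. A clique must lie in a single bag of any decomposition, so no decomposition can have width below 5. Hence tw(G) = 5 exactly.

Treewidth 5.
One optimal decomposition is:
Bags: B1 = {a, b, c, d, e, f}
Tree: (single bag)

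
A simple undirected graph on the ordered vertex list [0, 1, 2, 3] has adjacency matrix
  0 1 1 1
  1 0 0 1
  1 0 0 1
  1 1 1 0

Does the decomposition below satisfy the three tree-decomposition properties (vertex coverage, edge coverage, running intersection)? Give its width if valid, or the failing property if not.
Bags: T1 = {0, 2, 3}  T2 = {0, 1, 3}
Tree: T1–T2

Every vertex of G appears in some bag (union = {0, 1, 2, 3}); every edge is covered by a bag; and for each vertex v the set of bags containing v is connected in the bag tree. The decomposition is therefore valid. The largest bag has 3 vertices, so the width is 2.

Yes; width 2.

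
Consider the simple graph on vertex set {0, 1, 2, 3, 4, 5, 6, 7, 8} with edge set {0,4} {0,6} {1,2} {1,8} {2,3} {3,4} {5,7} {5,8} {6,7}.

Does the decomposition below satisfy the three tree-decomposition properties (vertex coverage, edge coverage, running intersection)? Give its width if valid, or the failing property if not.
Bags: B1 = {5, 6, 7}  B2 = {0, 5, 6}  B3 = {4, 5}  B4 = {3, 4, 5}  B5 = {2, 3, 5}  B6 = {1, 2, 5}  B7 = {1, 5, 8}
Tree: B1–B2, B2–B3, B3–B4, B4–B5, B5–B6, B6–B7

No — edge (0,4) lies in no bag.

A tree decomposition must satisfy three properties: every vertex lies in some bag; for every edge, both endpoints lie together in some bag; and for every vertex, the bags containing it form a connected subtree. Here edge (0,4) lies in no bag, so the decomposition is invalid.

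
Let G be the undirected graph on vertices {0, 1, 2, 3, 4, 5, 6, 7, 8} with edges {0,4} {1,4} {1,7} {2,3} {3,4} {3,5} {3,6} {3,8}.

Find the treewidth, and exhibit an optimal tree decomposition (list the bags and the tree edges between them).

Every bag has size at most 2, so the width is 2 − 1 = 1 and tw(G) ≤ 1. G has an edge, so its treewidth is at least 1. Combining the bounds, tw(G) = 1.

Treewidth 1.
One optimal decomposition is:
Bags: B1 = {3, 4}  B2 = {1, 4}  B3 = {2, 3}  B4 = {3, 5}  B5 = {1, 7}  B6 = {3, 6}  B7 = {3, 8}  B8 = {0, 4}
Tree: B1–B2, B1–B3, B3–B4, B2–B5, B3–B6, B1–B7, B1–B8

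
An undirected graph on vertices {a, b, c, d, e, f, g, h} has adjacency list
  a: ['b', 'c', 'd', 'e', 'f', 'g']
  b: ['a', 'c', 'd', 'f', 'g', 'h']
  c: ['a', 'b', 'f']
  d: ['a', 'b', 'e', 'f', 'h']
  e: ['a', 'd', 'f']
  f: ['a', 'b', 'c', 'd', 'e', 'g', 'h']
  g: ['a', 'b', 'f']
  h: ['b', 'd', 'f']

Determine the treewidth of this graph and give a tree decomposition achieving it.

Treewidth 3.
One optimal decomposition is:
Bags: B1 = {a, b, d, f}  B2 = {a, b, c, f}  B3 = {a, d, e, f}  B4 = {b, d, f, h}  B5 = {a, b, f, g}
Tree: B1–B2, B1–B3, B1–B4, B1–B5

Every bag has size at most 4, so the width is 4 − 1 = 3 and tw(G) ≤ 3. On the other hand G contains the 4-clique {a, d, e, f}. A clique must lie in a single bag of any decomposition, so no decomposition can have width below 3. Hence tw(G) = 3 exactly.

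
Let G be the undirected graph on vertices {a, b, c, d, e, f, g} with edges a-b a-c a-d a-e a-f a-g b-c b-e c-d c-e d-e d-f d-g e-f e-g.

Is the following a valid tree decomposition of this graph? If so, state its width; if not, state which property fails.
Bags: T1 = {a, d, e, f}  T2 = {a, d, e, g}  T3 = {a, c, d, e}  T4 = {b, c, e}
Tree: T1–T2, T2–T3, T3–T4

No — edge (a,b) lies in no bag.

A tree decomposition must satisfy three properties: every vertex lies in some bag; for every edge, both endpoints lie together in some bag; and for every vertex, the bags containing it form a connected subtree. Here edge (a,b) lies in no bag, so the decomposition is invalid.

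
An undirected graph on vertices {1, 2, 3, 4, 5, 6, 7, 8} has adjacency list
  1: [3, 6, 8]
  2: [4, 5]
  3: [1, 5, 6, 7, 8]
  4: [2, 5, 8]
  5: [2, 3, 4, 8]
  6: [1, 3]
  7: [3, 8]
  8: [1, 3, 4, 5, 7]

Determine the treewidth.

2

A width-2 tree decomposition is:
Bags: B1 = {1, 3, 6}  B2 = {1, 3, 8}  B3 = {3, 5, 8}  B4 = {4, 5, 8}  B5 = {2, 4, 5}  B6 = {3, 7, 8}
Tree: B1–B2, B2–B3, B3–B4, B4–B5, B3–B6
The largest bag has 3 vertices, giving width 2; this decomposition certifies tw(G) ≤ 2. Conversely, {2, 4, 5} is a clique of size 3, and the vertices of any clique must share a bag in every tree decomposition; so some bag has ≥ 3 vertices and tw(G) ≥ 2. The upper and lower bounds meet at 2, so that is the treewidth.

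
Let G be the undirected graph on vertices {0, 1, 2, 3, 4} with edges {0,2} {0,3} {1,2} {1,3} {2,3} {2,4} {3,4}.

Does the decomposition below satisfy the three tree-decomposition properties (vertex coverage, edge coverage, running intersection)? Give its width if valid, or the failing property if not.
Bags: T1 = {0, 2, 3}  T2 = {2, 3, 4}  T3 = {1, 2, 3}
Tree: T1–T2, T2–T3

Every vertex of G appears in some bag (union = {0, 1, 2, 3, 4}); every edge is covered by a bag; and for each vertex v the set of bags containing v is connected in the bag tree. The decomposition is therefore valid. The largest bag has 3 vertices, so the width is 2.

Yes; width 2.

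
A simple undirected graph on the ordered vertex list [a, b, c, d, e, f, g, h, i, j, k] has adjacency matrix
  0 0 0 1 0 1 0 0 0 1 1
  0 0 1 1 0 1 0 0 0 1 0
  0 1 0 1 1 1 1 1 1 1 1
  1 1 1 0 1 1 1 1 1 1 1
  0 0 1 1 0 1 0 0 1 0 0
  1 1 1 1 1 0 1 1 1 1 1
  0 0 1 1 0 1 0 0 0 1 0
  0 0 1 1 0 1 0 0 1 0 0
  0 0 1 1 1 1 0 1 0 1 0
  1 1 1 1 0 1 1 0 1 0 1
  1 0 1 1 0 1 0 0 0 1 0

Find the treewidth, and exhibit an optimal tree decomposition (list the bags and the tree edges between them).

Every bag has size at most 5, so the width is 5 − 1 = 4 and tw(G) ≤ 4. Conversely, {c, d, f, g, j} is a clique of size 5, and the vertices of any clique must share a bag in every tree decomposition; so some bag has ≥ 5 vertices and tw(G) ≥ 4. Hence tw(G) = 4 exactly.

Treewidth 4.
One such decomposition:
Bags: B1 = {c, d, f, i, j}  B2 = {c, d, f, j, k}  B3 = {b, c, d, f, j}  B4 = {c, d, f, g, j}  B5 = {c, d, f, h, i}  B6 = {a, d, f, j, k}  B7 = {c, d, e, f, i}
Tree: B1–B2, B2–B3, B1–B4, B1–B5, B2–B6, B1–B7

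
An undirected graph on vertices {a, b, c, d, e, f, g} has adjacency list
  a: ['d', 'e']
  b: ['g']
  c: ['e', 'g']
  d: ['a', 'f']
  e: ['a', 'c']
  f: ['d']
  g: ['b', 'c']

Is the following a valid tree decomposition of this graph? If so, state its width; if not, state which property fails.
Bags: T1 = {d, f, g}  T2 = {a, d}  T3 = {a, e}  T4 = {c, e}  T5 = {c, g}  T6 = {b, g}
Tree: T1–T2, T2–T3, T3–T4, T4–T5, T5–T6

A tree decomposition must satisfy three properties: every vertex lies in some bag; for every edge, both endpoints lie together in some bag; and for every vertex, the bags containing it form a connected subtree. Here bags containing vertex g are not connected in the tree, so the decomposition is invalid.

No — bags containing vertex g are not connected in the tree.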